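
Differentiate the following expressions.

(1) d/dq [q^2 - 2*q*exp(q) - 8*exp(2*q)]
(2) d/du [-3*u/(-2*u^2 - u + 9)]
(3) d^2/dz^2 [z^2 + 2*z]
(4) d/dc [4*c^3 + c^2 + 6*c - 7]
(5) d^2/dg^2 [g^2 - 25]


(1) = -2*q*exp(q) + 2*q - 16*exp(2*q) - 2*exp(q)
(2) = 3*(2*u^2 - u*(4*u + 1) + u - 9)/(2*u^2 + u - 9)^2
(3) = 2
(4) = 12*c^2 + 2*c + 6
(5) = 2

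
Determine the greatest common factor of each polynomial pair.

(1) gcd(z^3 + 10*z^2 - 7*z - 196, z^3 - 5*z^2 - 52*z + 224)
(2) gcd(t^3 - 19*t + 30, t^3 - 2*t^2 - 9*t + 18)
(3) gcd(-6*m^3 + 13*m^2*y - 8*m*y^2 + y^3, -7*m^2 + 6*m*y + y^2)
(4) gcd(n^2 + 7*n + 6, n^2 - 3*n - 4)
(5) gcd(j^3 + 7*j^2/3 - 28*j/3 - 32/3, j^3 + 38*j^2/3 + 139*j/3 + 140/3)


(1) = gcd((z - 4)*(z + 7)^2, (z - 8)*(z - 4)*(z + 7)) = z^2 + 3*z - 28
(2) = gcd((t - 3)*(t - 2)*(t + 5), (t - 3)*(t - 2)*(t + 3)) = t^2 - 5*t + 6
(3) = gcd((-6*m + y)*(-m + y)^2, (-m + y)*(7*m + y)) = -m + y
(4) = n + 1
(5) = j + 4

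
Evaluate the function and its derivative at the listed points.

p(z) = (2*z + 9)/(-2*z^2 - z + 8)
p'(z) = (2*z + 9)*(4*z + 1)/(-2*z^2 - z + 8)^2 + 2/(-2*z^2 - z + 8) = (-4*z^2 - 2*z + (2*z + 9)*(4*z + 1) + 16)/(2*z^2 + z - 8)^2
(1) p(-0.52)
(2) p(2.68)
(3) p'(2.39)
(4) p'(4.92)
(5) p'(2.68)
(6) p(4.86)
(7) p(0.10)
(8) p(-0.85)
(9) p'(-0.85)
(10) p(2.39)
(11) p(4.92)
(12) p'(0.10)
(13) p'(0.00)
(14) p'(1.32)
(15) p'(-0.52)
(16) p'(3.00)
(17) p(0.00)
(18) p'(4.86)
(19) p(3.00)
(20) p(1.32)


(1) = 1.00
(2) = -1.59
(3) = 3.96
(4) = 0.15
(5) = 1.84
(6) = -0.42
(7) = 1.17
(8) = 0.99
(9) = -0.05
(10) = -2.37
(11) = -0.42
(12) = 0.46
(13) = 0.39
(14) = 7.79
(15) = 0.12
(16) = 1.00
(17) = 1.12
(18) = 0.15
(19) = -1.15
(20) = 3.64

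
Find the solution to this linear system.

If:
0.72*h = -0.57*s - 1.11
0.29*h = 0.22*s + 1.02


Then:
h = 1.04
s = -3.26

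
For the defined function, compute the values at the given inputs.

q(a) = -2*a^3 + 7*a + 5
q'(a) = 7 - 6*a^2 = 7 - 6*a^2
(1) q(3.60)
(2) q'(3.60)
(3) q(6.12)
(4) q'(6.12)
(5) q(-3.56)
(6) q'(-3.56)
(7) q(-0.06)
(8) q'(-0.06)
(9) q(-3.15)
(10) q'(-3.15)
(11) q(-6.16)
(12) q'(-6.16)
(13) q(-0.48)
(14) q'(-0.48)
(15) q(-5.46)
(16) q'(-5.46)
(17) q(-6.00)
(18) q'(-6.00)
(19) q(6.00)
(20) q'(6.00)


(1) = -63.11
(2) = -70.76
(3) = -410.60
(4) = -217.73
(5) = 70.32
(6) = -69.04
(7) = 4.58
(8) = 6.98
(9) = 45.46
(10) = -52.53
(11) = 429.37
(12) = -220.67
(13) = 1.86
(14) = 5.62
(15) = 292.32
(16) = -171.87
(17) = 395.00
(18) = -209.00
(19) = -385.00
(20) = -209.00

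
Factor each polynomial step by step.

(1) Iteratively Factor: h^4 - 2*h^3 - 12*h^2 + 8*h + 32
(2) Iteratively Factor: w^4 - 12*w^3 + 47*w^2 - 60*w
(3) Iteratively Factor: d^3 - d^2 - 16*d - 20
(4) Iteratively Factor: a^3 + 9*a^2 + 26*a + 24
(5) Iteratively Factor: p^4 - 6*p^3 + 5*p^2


(1) = (h - 4)*(h^3 + 2*h^2 - 4*h - 8) = (h - 4)*(h + 2)*(h^2 - 4) = (h - 4)*(h - 2)*(h + 2)*(h + 2)
(2) = (w - 4)*(w^3 - 8*w^2 + 15*w) = w*(w - 4)*(w^2 - 8*w + 15) = w*(w - 5)*(w - 4)*(w - 3)
(3) = (d + 2)*(d^2 - 3*d - 10) = (d + 2)^2*(d - 5)
(4) = (a + 2)*(a^2 + 7*a + 12) = (a + 2)*(a + 3)*(a + 4)
(5) = (p - 1)*(p^3 - 5*p^2) = p*(p - 1)*(p^2 - 5*p) = p^2*(p - 1)*(p - 5)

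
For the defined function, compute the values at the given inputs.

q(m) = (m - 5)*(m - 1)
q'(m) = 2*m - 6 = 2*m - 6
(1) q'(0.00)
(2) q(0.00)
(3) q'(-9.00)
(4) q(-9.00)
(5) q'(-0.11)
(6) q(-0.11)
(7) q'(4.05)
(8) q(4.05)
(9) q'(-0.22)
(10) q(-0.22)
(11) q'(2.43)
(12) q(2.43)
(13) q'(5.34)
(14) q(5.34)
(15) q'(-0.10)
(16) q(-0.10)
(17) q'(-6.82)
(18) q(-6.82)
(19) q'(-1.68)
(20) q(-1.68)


(1) = -6.00
(2) = 5.00
(3) = -24.00
(4) = 140.00
(5) = -6.22
(6) = 5.67
(7) = 2.10
(8) = -2.90
(9) = -6.44
(10) = 6.37
(11) = -1.14
(12) = -3.68
(13) = 4.68
(14) = 1.48
(15) = -6.20
(16) = 5.61
(17) = -19.64
(18) = 92.43
(19) = -9.36
(20) = 17.90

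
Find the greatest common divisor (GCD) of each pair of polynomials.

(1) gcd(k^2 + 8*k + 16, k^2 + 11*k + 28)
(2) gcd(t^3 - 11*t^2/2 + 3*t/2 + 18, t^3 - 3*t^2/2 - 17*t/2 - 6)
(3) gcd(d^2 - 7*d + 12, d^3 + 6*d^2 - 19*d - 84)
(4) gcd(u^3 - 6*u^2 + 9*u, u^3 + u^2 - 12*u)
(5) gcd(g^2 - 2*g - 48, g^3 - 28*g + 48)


(1) = gcd((k + 4)^2, (k + 4)*(k + 7)) = k + 4
(2) = t^2 - 5*t/2 - 6
(3) = d - 4
(4) = gcd(u*(u - 3)^2, u*(u - 3)*(u + 4)) = u^2 - 3*u
(5) = gcd((g - 8)*(g + 6), (g - 4)*(g - 2)*(g + 6)) = g + 6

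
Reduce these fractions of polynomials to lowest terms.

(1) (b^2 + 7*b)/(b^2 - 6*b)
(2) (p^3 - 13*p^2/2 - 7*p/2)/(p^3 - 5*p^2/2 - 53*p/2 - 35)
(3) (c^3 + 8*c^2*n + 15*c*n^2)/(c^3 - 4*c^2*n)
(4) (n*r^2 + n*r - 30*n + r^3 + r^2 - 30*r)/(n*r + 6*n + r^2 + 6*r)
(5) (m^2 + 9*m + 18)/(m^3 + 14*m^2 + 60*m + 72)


(1) = (b + 7)/(b - 6)
(2) = (2*p^2 + p)/(2*p^2 + 9*p + 10)
(3) = (c^2 + 8*c*n + 15*n^2)/(c^2 - 4*c*n)
(4) = r - 5
(5) = (m + 3)/(m^2 + 8*m + 12)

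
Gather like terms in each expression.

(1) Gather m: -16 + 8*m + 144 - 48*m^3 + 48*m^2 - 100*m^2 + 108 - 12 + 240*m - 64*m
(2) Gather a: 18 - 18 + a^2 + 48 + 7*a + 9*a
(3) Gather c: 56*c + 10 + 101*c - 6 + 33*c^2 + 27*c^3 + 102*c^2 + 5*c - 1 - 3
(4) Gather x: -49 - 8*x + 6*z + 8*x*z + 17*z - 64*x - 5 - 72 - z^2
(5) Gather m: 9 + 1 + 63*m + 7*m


(1) = -48*m^3 - 52*m^2 + 184*m + 224
(2) = a^2 + 16*a + 48
(3) = 27*c^3 + 135*c^2 + 162*c
(4) = x*(8*z - 72) - z^2 + 23*z - 126
(5) = 70*m + 10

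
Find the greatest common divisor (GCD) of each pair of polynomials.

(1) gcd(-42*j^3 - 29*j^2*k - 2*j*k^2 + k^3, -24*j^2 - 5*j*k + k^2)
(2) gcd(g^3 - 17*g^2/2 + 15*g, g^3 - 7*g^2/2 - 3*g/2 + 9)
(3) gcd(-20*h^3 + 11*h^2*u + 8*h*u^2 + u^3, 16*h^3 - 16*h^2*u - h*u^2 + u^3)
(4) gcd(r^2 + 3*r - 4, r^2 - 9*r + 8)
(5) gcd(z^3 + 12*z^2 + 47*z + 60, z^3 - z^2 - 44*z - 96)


(1) = gcd((-7*j + k)*(2*j + k)*(3*j + k), (-8*j + k)*(3*j + k)) = 3*j + k
(2) = 1
(3) = -4*h^2 + 3*h*u + u^2
(4) = r - 1
(5) = gcd((z + 3)*(z + 4)*(z + 5), (z - 8)*(z + 3)*(z + 4)) = z^2 + 7*z + 12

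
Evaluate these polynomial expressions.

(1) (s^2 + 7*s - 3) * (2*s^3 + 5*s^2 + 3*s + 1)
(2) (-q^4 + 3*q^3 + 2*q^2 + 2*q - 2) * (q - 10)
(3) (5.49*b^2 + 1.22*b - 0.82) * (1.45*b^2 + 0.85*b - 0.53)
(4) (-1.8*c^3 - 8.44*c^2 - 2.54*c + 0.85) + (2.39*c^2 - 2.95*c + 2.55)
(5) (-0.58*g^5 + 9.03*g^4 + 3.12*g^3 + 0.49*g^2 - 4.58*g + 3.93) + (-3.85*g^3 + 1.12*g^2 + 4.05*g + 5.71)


(1) = 2*s^5 + 19*s^4 + 32*s^3 + 7*s^2 - 2*s - 3
(2) = -q^5 + 13*q^4 - 28*q^3 - 18*q^2 - 22*q + 20
(3) = 7.9605*b^4 + 6.4355*b^3 - 3.0617*b^2 - 1.3436*b + 0.4346
(4) = -1.8*c^3 - 6.05*c^2 - 5.49*c + 3.4
(5) = -0.58*g^5 + 9.03*g^4 - 0.73*g^3 + 1.61*g^2 - 0.53*g + 9.64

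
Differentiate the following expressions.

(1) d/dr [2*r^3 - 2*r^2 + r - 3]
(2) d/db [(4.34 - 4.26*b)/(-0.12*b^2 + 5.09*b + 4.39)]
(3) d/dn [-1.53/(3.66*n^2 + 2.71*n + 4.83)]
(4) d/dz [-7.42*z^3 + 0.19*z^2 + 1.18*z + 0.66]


(1) = 6*r^2 - 4*r + 1
(2) = (-0.5112*b^2 + 1.0416*b - 40.792)/(0.0144*b^4 - 1.2216*b^3 + 24.8545*b^2 + 44.6902*b + 19.2721)
(3) = (11.1996*n + 4.1463)/(3.66*n^2 + 2.71*n + 4.83)^2
(4) = -22.26*z^2 + 0.38*z + 1.18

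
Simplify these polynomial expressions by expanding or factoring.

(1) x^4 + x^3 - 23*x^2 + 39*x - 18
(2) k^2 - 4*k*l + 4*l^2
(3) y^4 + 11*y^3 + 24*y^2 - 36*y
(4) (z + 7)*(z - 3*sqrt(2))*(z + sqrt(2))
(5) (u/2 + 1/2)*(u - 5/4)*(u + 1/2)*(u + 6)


(1) = (x - 3)*(x - 1)^2*(x + 6)
(2) = (k - 2*l)^2
(3) = y*(y - 1)*(y + 6)^2
(4) = z^3 - 2*sqrt(2)*z^2 + 7*z^2 - 14*sqrt(2)*z - 6*z - 42
(5) = u^4/2 + 25*u^3/8 + u^2/16 - 71*u/16 - 15/8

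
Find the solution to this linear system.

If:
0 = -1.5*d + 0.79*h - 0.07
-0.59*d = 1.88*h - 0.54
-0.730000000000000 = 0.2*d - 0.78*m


Then:
d = 0.09
h = 0.26
m = 0.96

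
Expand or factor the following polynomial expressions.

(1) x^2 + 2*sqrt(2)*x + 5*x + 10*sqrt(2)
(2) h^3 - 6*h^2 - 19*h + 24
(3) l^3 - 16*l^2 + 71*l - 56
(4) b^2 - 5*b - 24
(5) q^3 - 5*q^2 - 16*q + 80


(1) = (x + 5)*(x + 2*sqrt(2))
(2) = (h - 8)*(h - 1)*(h + 3)
(3) = (l - 8)*(l - 7)*(l - 1)
(4) = (b - 8)*(b + 3)
(5) = (q - 5)*(q - 4)*(q + 4)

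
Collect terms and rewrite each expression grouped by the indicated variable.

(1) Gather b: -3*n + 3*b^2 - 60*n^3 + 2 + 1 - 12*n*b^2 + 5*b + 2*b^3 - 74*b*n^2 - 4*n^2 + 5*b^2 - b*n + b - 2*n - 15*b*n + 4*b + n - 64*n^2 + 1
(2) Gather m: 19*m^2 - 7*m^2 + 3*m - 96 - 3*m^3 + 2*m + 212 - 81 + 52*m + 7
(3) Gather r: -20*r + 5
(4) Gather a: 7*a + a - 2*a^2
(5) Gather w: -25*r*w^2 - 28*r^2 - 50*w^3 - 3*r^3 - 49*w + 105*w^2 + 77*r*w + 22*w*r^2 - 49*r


(1) = 2*b^3 + b^2*(8 - 12*n) + b*(-74*n^2 - 16*n + 10) - 60*n^3 - 68*n^2 - 4*n + 4
(2) = -3*m^3 + 12*m^2 + 57*m + 42
(3) = 5 - 20*r
(4) = -2*a^2 + 8*a
(5) = -3*r^3 - 28*r^2 - 49*r - 50*w^3 + w^2*(105 - 25*r) + w*(22*r^2 + 77*r - 49)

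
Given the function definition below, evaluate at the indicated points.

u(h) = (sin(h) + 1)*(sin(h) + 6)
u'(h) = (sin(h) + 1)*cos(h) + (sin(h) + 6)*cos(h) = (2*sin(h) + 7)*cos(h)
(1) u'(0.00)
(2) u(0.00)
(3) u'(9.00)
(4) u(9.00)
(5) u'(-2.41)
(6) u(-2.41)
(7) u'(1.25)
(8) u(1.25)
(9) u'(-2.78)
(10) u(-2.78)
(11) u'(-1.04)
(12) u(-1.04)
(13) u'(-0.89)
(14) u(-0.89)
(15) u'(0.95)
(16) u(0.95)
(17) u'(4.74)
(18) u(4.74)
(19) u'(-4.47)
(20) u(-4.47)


(1) = 7.00
(2) = 6.00
(3) = -7.13
(4) = 9.05
(5) = -4.21
(6) = 1.77
(7) = 2.81
(8) = 13.54
(9) = -5.89
(10) = 3.65
(11) = 2.67
(12) = 0.71
(13) = 3.43
(14) = 1.16
(15) = 5.02
(16) = 12.36
(17) = 0.14
(18) = 0.00
(19) = -2.15
(20) = 13.74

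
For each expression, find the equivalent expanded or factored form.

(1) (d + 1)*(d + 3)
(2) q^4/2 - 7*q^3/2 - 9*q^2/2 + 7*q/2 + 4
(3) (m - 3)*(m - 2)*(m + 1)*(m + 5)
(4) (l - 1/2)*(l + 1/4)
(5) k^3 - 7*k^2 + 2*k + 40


(1) = d^2 + 4*d + 3
(2) = (q/2 + 1/2)*(q - 8)*(q - 1)*(q + 1)
(3) = m^4 + m^3 - 19*m^2 + 11*m + 30
(4) = l^2 - l/4 - 1/8
(5) = (k - 5)*(k - 4)*(k + 2)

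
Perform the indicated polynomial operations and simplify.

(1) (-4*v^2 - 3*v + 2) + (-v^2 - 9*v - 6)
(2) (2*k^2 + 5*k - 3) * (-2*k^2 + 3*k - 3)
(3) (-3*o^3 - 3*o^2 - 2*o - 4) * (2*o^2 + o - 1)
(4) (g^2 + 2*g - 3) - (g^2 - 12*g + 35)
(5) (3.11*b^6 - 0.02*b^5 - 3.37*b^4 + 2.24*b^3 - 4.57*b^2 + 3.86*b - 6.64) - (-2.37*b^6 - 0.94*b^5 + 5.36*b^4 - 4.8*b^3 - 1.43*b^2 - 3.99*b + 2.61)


(1) = -5*v^2 - 12*v - 4
(2) = -4*k^4 - 4*k^3 + 15*k^2 - 24*k + 9
(3) = -6*o^5 - 9*o^4 - 4*o^3 - 7*o^2 - 2*o + 4
(4) = 14*g - 38
(5) = 5.48*b^6 + 0.92*b^5 - 8.73*b^4 + 7.04*b^3 - 3.14*b^2 + 7.85*b - 9.25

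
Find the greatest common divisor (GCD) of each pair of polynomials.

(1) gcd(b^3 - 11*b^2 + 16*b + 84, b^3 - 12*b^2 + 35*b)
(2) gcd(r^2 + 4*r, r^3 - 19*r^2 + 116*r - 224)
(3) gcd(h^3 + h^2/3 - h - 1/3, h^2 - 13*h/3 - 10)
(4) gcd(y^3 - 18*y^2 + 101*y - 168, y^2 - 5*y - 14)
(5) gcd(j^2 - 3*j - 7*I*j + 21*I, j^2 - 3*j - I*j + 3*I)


(1) = b - 7
(2) = 1
(3) = gcd((h - 1)*(h + 1/3)*(h + 1), (h - 6)*(h + 5/3)) = 1
(4) = y - 7
(5) = j - 3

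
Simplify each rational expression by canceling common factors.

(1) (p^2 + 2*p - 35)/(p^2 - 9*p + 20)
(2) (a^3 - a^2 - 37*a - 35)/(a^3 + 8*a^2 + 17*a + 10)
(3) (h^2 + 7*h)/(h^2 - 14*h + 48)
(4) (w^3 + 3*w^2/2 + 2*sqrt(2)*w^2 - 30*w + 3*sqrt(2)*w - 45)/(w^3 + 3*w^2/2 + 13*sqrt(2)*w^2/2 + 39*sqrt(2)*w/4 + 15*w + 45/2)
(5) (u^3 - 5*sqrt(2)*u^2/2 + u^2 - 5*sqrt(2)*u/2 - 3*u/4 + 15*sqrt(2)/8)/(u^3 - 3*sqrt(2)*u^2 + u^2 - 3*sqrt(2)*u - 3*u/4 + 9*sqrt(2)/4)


(1) = (p + 7)/(p - 4)
(2) = (a - 7)/(a + 2)
(3) = (h^2 + 7*h)/(h^2 - 14*h + 48)
(4) = (8*w - 24*sqrt(2))/(8*w + 12*sqrt(2))
(5) = (32*u - 80*sqrt(2))/(32*u - 96*sqrt(2))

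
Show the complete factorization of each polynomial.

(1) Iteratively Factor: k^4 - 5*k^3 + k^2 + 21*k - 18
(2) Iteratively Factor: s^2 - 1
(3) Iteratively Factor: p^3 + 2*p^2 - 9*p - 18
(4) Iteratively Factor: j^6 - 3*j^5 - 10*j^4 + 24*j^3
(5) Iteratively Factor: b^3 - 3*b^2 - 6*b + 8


(1) = (k - 3)*(k^3 - 2*k^2 - 5*k + 6) = (k - 3)*(k + 2)*(k^2 - 4*k + 3) = (k - 3)*(k - 1)*(k + 2)*(k - 3)
(2) = (s - 1)*(s + 1)
(3) = (p - 3)*(p^2 + 5*p + 6) = (p - 3)*(p + 2)*(p + 3)
(4) = (j)*(j^5 - 3*j^4 - 10*j^3 + 24*j^2) = j^2*(j^4 - 3*j^3 - 10*j^2 + 24*j) = j^2*(j + 3)*(j^3 - 6*j^2 + 8*j) = j^3*(j + 3)*(j^2 - 6*j + 8) = j^3*(j - 2)*(j + 3)*(j - 4)
(5) = (b - 4)*(b^2 + b - 2) = (b - 4)*(b - 1)*(b + 2)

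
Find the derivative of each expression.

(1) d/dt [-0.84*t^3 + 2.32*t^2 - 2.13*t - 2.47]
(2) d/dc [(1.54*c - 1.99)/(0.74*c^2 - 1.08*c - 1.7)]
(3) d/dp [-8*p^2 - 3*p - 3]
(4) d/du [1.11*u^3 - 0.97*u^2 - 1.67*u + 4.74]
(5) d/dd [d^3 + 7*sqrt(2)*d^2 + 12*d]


(1) = -2.52*t^2 + 4.64*t - 2.13
(2) = (-1.1396*c^2 + 2.9452*c - 4.7672)/(0.5476*c^4 - 1.5984*c^3 - 1.3496*c^2 + 3.672*c + 2.89)
(3) = -16*p - 3
(4) = 3.33*u^2 - 1.94*u - 1.67
(5) = 3*d^2 + 14*sqrt(2)*d + 12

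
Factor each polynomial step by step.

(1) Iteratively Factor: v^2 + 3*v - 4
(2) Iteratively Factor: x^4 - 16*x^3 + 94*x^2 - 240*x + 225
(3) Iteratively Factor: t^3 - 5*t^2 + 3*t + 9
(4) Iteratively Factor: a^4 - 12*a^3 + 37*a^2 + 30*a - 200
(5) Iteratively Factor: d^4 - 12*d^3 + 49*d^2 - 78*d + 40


(1) = (v + 4)*(v - 1)
(2) = (x - 3)*(x^3 - 13*x^2 + 55*x - 75) = (x - 5)*(x - 3)*(x^2 - 8*x + 15) = (x - 5)^2*(x - 3)*(x - 3)
(3) = (t + 1)*(t^2 - 6*t + 9) = (t - 3)*(t + 1)*(t - 3)
(4) = (a - 5)*(a^3 - 7*a^2 + 2*a + 40) = (a - 5)*(a + 2)*(a^2 - 9*a + 20) = (a - 5)*(a - 4)*(a + 2)*(a - 5)
(5) = (d - 5)*(d^3 - 7*d^2 + 14*d - 8) = (d - 5)*(d - 1)*(d^2 - 6*d + 8) = (d - 5)*(d - 2)*(d - 1)*(d - 4)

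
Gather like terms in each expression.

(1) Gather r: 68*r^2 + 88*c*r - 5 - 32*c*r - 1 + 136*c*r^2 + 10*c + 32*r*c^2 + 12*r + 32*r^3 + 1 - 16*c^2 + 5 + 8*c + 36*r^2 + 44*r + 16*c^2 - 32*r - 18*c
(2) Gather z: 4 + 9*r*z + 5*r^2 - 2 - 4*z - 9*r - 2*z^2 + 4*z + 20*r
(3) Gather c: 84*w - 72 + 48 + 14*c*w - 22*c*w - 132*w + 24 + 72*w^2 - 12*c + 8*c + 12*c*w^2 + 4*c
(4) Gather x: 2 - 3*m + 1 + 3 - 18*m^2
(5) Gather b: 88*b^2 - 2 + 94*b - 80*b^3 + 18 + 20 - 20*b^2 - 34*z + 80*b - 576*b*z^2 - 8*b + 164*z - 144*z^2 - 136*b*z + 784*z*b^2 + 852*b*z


(1) = 32*r^3 + r^2*(136*c + 104) + r*(32*c^2 + 56*c + 24)
(2) = 5*r^2 + 9*r*z + 11*r - 2*z^2 + 2
(3) = c*(12*w^2 - 8*w) + 72*w^2 - 48*w
(4) = -18*m^2 - 3*m + 6
(5) = -80*b^3 + b^2*(784*z + 68) + b*(-576*z^2 + 716*z + 166) - 144*z^2 + 130*z + 36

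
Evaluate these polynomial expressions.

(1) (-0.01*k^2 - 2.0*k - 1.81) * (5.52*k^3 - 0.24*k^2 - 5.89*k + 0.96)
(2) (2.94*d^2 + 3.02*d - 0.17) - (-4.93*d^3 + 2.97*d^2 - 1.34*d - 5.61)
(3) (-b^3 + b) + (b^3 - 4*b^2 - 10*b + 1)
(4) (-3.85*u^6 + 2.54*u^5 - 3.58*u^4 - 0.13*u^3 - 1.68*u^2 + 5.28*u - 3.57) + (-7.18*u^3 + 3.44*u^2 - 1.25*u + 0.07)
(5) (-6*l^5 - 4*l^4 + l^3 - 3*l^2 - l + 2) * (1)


(1) = -0.0552*k^5 - 11.0376*k^4 - 9.4523*k^3 + 12.2048*k^2 + 8.7409*k - 1.7376
(2) = 4.93*d^3 - 0.03*d^2 + 4.36*d + 5.44
(3) = -4*b^2 - 9*b + 1
(4) = -3.85*u^6 + 2.54*u^5 - 3.58*u^4 - 7.31*u^3 + 1.76*u^2 + 4.03*u - 3.5
(5) = -6*l^5 - 4*l^4 + l^3 - 3*l^2 - l + 2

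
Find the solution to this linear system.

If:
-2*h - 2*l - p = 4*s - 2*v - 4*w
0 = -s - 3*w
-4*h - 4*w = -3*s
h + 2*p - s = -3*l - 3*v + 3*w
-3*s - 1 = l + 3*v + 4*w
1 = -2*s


Then:
h = -13/24
l = 473/240
p = -97/60
s = -1/2
v = -57/80
w = 1/6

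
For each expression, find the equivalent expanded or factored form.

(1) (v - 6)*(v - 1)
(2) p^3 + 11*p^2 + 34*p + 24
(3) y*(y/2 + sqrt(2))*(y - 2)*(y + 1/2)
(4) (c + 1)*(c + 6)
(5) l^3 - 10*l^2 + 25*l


(1) = v^2 - 7*v + 6
(2) = (p + 1)*(p + 4)*(p + 6)
(3) = y^4/2 - 3*y^3/4 + sqrt(2)*y^3 - 3*sqrt(2)*y^2/2 - y^2/2 - sqrt(2)*y
(4) = c^2 + 7*c + 6
(5) = l*(l - 5)^2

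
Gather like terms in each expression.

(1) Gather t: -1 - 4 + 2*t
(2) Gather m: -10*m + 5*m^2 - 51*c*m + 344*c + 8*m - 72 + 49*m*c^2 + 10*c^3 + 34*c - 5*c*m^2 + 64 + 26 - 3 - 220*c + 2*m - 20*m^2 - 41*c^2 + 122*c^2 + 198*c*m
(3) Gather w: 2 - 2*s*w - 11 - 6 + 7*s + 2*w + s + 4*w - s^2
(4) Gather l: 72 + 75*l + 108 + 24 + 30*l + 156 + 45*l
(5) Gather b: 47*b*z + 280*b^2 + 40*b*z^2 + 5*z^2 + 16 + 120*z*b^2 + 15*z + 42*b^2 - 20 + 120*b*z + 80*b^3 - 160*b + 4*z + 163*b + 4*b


(1) = 2*t - 5
(2) = 10*c^3 + 81*c^2 + 158*c + m^2*(-5*c - 15) + m*(49*c^2 + 147*c) + 15
(3) = -s^2 + 8*s + w*(6 - 2*s) - 15
(4) = 150*l + 360
(5) = 80*b^3 + b^2*(120*z + 322) + b*(40*z^2 + 167*z + 7) + 5*z^2 + 19*z - 4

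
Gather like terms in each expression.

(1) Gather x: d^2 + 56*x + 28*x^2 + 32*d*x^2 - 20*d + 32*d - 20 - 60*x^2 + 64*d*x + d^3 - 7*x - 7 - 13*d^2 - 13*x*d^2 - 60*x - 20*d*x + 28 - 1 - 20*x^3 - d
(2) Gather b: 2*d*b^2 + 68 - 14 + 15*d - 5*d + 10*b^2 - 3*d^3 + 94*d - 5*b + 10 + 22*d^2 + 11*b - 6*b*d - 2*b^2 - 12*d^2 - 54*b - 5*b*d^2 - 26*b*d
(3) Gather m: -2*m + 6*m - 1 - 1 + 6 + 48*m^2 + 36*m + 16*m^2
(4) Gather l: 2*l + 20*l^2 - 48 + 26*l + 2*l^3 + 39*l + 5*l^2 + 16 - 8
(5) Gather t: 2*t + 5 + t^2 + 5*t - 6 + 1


(1) = d^3 - 12*d^2 + 11*d - 20*x^3 + x^2*(32*d - 32) + x*(-13*d^2 + 44*d - 11)
(2) = b^2*(2*d + 8) + b*(-5*d^2 - 32*d - 48) - 3*d^3 + 10*d^2 + 104*d + 64
(3) = 64*m^2 + 40*m + 4
(4) = 2*l^3 + 25*l^2 + 67*l - 40
(5) = t^2 + 7*t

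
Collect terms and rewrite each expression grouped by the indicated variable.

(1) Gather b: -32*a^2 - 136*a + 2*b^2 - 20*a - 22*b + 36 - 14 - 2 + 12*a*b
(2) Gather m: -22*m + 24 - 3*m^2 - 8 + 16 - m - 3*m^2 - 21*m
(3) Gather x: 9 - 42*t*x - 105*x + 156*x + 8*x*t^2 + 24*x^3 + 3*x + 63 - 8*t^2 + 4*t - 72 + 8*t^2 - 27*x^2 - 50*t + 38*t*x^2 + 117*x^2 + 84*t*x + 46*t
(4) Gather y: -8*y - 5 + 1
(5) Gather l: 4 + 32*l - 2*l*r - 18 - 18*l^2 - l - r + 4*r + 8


(1) = -32*a^2 - 156*a + 2*b^2 + b*(12*a - 22) + 20
(2) = -6*m^2 - 44*m + 32
(3) = 24*x^3 + x^2*(38*t + 90) + x*(8*t^2 + 42*t + 54)
(4) = -8*y - 4
(5) = -18*l^2 + l*(31 - 2*r) + 3*r - 6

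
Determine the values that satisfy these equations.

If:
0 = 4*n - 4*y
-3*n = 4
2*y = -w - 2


Then:
n = -4/3
w = 2/3
y = -4/3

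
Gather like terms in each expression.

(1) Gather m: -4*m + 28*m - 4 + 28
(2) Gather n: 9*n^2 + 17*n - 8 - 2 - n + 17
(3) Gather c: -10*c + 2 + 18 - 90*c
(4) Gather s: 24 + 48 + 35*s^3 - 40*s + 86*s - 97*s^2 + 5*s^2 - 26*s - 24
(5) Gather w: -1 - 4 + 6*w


(1) = 24*m + 24
(2) = 9*n^2 + 16*n + 7
(3) = 20 - 100*c
(4) = 35*s^3 - 92*s^2 + 20*s + 48
(5) = 6*w - 5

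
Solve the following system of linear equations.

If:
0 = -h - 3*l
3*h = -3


Then:
h = -1
l = 1/3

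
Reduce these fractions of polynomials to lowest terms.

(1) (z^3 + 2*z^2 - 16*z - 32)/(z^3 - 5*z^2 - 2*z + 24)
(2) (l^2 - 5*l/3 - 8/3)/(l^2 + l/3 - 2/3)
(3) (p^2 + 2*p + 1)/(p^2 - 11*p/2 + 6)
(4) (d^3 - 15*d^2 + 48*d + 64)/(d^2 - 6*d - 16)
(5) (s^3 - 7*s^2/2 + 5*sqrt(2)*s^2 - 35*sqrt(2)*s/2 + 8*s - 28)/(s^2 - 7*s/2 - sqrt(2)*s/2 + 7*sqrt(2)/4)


(1) = (z + 4)/(z - 3)
(2) = (3*l - 8)/(3*l - 2)
(3) = (2*p^2 + 4*p + 2)/(2*p^2 - 11*p + 12)
(4) = (d^2 - 7*d - 8)/(d + 2)
(5) = (8*s^2 + 40*sqrt(2)*s + 64)/(8*s - 4*sqrt(2))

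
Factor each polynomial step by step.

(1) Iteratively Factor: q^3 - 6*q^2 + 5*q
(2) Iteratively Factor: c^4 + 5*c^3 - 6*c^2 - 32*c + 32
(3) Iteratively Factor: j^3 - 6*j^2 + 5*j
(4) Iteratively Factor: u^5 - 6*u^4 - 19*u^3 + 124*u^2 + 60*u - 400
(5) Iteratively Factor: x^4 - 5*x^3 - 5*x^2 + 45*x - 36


(1) = (q)*(q^2 - 6*q + 5) = q*(q - 1)*(q - 5)
(2) = (c + 4)*(c^3 + c^2 - 10*c + 8) = (c - 1)*(c + 4)*(c^2 + 2*c - 8) = (c - 1)*(c + 4)^2*(c - 2)
(3) = (j - 5)*(j^2 - j) = j*(j - 5)*(j - 1)
(4) = (u + 2)*(u^4 - 8*u^3 - 3*u^2 + 130*u - 200) = (u - 2)*(u + 2)*(u^3 - 6*u^2 - 15*u + 100) = (u - 2)*(u + 2)*(u + 4)*(u^2 - 10*u + 25) = (u - 5)*(u - 2)*(u + 2)*(u + 4)*(u - 5)
(5) = (x - 3)*(x^3 - 2*x^2 - 11*x + 12) = (x - 3)*(x + 3)*(x^2 - 5*x + 4) = (x - 3)*(x - 1)*(x + 3)*(x - 4)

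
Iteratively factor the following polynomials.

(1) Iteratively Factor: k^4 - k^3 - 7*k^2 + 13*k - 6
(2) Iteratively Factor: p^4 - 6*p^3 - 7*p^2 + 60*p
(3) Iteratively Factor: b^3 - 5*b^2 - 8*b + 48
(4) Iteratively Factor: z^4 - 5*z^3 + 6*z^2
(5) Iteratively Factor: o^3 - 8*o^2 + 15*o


(1) = (k - 2)*(k^3 + k^2 - 5*k + 3) = (k - 2)*(k - 1)*(k^2 + 2*k - 3) = (k - 2)*(k - 1)*(k + 3)*(k - 1)
(2) = (p - 5)*(p^3 - p^2 - 12*p) = (p - 5)*(p + 3)*(p^2 - 4*p) = (p - 5)*(p - 4)*(p + 3)*(p)
(3) = (b - 4)*(b^2 - b - 12) = (b - 4)*(b + 3)*(b - 4)
(4) = (z)*(z^3 - 5*z^2 + 6*z) = z*(z - 2)*(z^2 - 3*z) = z*(z - 3)*(z - 2)*(z)
(5) = (o)*(o^2 - 8*o + 15) = o*(o - 5)*(o - 3)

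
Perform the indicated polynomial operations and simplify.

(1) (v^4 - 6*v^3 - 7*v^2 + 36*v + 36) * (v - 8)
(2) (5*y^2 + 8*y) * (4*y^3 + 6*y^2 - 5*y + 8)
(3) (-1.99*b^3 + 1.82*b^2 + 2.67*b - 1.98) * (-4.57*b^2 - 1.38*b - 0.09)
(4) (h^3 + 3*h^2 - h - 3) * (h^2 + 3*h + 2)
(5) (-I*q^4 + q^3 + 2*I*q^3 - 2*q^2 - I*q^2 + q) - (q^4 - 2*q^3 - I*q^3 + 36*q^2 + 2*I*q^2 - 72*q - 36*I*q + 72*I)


(1) = v^5 - 14*v^4 + 41*v^3 + 92*v^2 - 252*v - 288
(2) = 20*y^5 + 62*y^4 + 23*y^3 + 64*y
(3) = 9.0943*b^5 - 5.5712*b^4 - 14.5344*b^3 + 5.2002*b^2 + 2.4921*b + 0.1782
(4) = h^5 + 6*h^4 + 10*h^3 - 11*h - 6
(5) = -q^4 - I*q^4 + 3*q^3 + 3*I*q^3 - 38*q^2 - 3*I*q^2 + 73*q + 36*I*q - 72*I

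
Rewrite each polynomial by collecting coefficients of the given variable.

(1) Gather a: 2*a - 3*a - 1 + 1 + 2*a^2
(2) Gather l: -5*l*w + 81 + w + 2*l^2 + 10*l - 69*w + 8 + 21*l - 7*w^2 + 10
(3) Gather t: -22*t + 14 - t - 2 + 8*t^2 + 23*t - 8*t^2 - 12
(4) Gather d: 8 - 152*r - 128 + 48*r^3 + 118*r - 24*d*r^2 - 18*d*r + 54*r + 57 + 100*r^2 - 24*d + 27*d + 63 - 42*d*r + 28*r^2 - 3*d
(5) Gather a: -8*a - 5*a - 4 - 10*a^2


(1) = 2*a^2 - a
(2) = 2*l^2 + l*(31 - 5*w) - 7*w^2 - 68*w + 99
(3) = 0
(4) = d*(-24*r^2 - 60*r) + 48*r^3 + 128*r^2 + 20*r
(5) = -10*a^2 - 13*a - 4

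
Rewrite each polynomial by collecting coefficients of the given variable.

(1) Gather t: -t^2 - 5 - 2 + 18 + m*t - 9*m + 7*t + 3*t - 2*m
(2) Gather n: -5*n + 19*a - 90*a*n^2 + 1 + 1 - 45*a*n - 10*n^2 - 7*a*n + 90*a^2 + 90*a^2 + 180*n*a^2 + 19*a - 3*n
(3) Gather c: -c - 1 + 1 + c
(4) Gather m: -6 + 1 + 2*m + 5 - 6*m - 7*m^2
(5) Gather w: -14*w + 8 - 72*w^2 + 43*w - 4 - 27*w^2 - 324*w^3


(1) = -11*m - t^2 + t*(m + 10) + 11
(2) = 180*a^2 + 38*a + n^2*(-90*a - 10) + n*(180*a^2 - 52*a - 8) + 2
(3) = 0
(4) = -7*m^2 - 4*m
(5) = -324*w^3 - 99*w^2 + 29*w + 4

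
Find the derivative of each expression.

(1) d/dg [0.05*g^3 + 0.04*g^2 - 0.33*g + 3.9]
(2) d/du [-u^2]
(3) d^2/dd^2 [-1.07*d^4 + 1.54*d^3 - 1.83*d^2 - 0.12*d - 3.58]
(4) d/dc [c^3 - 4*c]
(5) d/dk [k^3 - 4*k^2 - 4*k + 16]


(1) = 0.15*g^2 + 0.08*g - 0.33
(2) = -2*u
(3) = -12.84*d^2 + 9.24*d - 3.66
(4) = 3*c^2 - 4
(5) = 3*k^2 - 8*k - 4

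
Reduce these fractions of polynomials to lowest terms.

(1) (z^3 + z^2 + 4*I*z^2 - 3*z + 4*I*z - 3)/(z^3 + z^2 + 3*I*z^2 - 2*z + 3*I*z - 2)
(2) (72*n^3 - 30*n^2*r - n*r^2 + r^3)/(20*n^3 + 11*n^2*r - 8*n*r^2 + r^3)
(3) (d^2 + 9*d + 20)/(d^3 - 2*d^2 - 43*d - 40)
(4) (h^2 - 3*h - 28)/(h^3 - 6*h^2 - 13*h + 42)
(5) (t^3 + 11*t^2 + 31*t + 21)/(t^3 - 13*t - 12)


(1) = (z + 3*I)/(z + 2*I)
(2) = (-18*n^2 + 3*n*r + r^2)/(-5*n^2 - 4*n*r + r^2)
(3) = (d + 4)/(d^2 - 7*d - 8)
(4) = (h + 4)/(h^2 + h - 6)
(5) = (t + 7)/(t - 4)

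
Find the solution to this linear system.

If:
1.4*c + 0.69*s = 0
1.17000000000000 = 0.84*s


Then:
c = -0.69
s = 1.39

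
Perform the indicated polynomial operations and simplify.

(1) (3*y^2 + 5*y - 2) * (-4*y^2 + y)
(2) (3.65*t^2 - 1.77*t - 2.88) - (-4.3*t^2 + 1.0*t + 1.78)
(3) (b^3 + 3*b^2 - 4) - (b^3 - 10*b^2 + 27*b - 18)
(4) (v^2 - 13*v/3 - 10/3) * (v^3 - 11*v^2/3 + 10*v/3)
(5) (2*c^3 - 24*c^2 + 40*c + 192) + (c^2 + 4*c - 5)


(1) = -12*y^4 - 17*y^3 + 13*y^2 - 2*y
(2) = 7.95*t^2 - 2.77*t - 4.66
(3) = 13*b^2 - 27*b + 14
(4) = v^5 - 8*v^4 + 143*v^3/9 - 20*v^2/9 - 100*v/9
(5) = 2*c^3 - 23*c^2 + 44*c + 187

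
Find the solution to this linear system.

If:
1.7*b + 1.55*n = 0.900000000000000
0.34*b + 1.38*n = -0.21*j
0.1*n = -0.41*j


Then:
b = 0.69
j = 0.04
n = -0.18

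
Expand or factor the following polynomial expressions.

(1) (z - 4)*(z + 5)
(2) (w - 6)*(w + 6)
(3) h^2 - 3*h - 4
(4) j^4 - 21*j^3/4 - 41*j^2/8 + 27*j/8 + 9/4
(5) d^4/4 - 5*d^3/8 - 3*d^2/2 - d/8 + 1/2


(1) = z^2 + z - 20
(2) = w^2 - 36
(3) = (h - 4)*(h + 1)
(4) = (j - 6)*(j - 3/4)*(j + 1/2)*(j + 1)
(5) = (d/4 + 1/4)*(d - 4)*(d - 1/2)*(d + 1)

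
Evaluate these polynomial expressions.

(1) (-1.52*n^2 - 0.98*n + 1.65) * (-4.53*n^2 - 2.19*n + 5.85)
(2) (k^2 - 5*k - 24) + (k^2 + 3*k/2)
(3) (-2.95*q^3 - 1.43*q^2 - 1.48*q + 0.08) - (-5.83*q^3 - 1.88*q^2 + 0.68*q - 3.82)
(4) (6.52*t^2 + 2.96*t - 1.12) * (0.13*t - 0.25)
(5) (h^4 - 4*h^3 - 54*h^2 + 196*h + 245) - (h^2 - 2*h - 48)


(1) = 6.8856*n^4 + 7.7682*n^3 - 14.2203*n^2 - 9.3465*n + 9.6525
(2) = 2*k^2 - 7*k/2 - 24
(3) = 2.88*q^3 + 0.45*q^2 - 2.16*q + 3.9
(4) = 0.8476*t^3 - 1.2452*t^2 - 0.8856*t + 0.28
(5) = h^4 - 4*h^3 - 55*h^2 + 198*h + 293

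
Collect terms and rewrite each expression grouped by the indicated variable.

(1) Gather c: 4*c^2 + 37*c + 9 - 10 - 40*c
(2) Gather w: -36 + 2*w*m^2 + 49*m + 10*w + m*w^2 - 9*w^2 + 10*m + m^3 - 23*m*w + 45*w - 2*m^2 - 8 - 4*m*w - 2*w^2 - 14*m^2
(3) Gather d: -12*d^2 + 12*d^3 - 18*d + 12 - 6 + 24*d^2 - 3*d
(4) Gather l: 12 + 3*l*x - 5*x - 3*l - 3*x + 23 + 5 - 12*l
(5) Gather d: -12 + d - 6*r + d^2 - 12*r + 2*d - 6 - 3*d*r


(1) = 4*c^2 - 3*c - 1
(2) = m^3 - 16*m^2 + 59*m + w^2*(m - 11) + w*(2*m^2 - 27*m + 55) - 44
(3) = 12*d^3 + 12*d^2 - 21*d + 6
(4) = l*(3*x - 15) - 8*x + 40
(5) = d^2 + d*(3 - 3*r) - 18*r - 18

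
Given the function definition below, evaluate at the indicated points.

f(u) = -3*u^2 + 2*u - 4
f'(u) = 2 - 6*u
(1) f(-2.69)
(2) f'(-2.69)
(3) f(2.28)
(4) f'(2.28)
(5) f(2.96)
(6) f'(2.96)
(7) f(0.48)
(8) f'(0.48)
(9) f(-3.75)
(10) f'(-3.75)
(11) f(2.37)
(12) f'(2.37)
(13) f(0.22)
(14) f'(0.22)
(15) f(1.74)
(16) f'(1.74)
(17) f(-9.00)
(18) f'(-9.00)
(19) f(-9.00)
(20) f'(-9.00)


(1) = -31.09
(2) = 18.14
(3) = -15.04
(4) = -11.68
(5) = -24.36
(6) = -15.76
(7) = -3.73
(8) = -0.88
(9) = -53.69
(10) = 24.50
(11) = -16.11
(12) = -12.22
(13) = -3.71
(14) = 0.68
(15) = -9.60
(16) = -8.44
(17) = -265.00
(18) = 56.00
(19) = -265.00
(20) = 56.00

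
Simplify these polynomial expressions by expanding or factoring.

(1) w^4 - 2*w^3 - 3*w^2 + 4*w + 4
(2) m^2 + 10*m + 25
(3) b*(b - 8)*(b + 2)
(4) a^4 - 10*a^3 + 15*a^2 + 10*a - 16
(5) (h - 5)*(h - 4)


(1) = (w - 2)^2*(w + 1)^2
(2) = (m + 5)^2
(3) = b^3 - 6*b^2 - 16*b
(4) = (a - 8)*(a - 2)*(a - 1)*(a + 1)
(5) = h^2 - 9*h + 20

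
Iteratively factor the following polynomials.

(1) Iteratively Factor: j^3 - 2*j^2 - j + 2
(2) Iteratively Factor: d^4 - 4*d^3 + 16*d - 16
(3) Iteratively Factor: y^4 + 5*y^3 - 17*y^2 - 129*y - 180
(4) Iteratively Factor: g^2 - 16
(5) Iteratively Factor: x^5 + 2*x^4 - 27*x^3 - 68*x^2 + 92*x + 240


(1) = (j - 2)*(j^2 - 1) = (j - 2)*(j - 1)*(j + 1)
(2) = (d - 2)*(d^3 - 2*d^2 - 4*d + 8) = (d - 2)*(d + 2)*(d^2 - 4*d + 4) = (d - 2)^2*(d + 2)*(d - 2)
(3) = (y + 3)*(y^3 + 2*y^2 - 23*y - 60) = (y - 5)*(y + 3)*(y^2 + 7*y + 12) = (y - 5)*(y + 3)^2*(y + 4)
(4) = (g + 4)*(g - 4)
(5) = (x - 5)*(x^4 + 7*x^3 + 8*x^2 - 28*x - 48) = (x - 5)*(x + 2)*(x^3 + 5*x^2 - 2*x - 24) = (x - 5)*(x + 2)*(x + 3)*(x^2 + 2*x - 8) = (x - 5)*(x + 2)*(x + 3)*(x + 4)*(x - 2)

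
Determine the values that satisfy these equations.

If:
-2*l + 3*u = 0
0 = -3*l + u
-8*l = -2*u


Then:
l = 0
u = 0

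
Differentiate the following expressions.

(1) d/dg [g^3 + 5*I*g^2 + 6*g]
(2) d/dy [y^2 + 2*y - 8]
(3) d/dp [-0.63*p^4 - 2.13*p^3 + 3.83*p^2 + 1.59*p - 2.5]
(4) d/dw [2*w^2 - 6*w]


(1) = 3*g^2 + 10*I*g + 6
(2) = 2*y + 2
(3) = -2.52*p^3 - 6.39*p^2 + 7.66*p + 1.59
(4) = 4*w - 6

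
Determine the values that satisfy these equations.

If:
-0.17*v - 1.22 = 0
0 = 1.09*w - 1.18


Then:
v = -7.18
w = 1.08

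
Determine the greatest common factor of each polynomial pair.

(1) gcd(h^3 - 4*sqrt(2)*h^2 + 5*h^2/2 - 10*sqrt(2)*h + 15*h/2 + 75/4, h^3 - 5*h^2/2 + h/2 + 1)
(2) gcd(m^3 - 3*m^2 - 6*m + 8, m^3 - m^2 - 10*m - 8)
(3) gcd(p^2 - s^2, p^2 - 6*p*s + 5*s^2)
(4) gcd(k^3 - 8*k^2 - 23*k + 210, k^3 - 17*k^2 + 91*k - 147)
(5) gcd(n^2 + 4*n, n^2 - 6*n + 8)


(1) = gcd((h + 5/2)*(h - 5*sqrt(2)/2)*(h - 3*sqrt(2)/2), (h - 2)*(h - 1)*(h + 1/2)) = 1
(2) = gcd((m - 4)*(m - 1)*(m + 2), (m - 4)*(m + 1)*(m + 2)) = m^2 - 2*m - 8
(3) = gcd((p - s)*(p + s), (p - 5*s)*(p - s)) = p - s
(4) = k - 7
(5) = 1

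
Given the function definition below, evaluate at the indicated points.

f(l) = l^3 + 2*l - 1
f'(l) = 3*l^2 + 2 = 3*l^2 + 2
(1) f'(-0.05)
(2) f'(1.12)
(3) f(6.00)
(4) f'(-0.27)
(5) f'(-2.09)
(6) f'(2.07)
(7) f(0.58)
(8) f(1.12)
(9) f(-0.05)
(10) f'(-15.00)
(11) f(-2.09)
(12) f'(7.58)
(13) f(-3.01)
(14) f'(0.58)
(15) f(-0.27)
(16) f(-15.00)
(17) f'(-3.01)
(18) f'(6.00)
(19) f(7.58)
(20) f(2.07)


(1) = 2.01
(2) = 5.76
(3) = 227.00
(4) = 2.22
(5) = 15.10
(6) = 14.85
(7) = 0.36
(8) = 2.64
(9) = -1.10
(10) = 677.00
(11) = -14.31
(12) = 174.37
(13) = -34.29
(14) = 3.01
(15) = -1.56
(16) = -3406.00
(17) = 29.18
(18) = 110.00
(19) = 449.68
(20) = 12.01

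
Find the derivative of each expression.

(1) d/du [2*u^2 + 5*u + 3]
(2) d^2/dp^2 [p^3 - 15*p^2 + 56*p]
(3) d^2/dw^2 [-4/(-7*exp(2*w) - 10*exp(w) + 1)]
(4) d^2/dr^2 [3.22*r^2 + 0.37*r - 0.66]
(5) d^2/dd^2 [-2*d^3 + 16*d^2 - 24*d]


(1) = 4*u + 5
(2) = 6*p - 30
(3) = 8*(4*(7*exp(w) + 5)^2*exp(w) - (14*exp(w) + 5)*(7*exp(2*w) + 10*exp(w) - 1))*exp(w)/(7*exp(2*w) + 10*exp(w) - 1)^3
(4) = 6.44000000000000
(5) = 32 - 12*d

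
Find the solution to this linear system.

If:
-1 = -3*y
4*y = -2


Then:
No Solution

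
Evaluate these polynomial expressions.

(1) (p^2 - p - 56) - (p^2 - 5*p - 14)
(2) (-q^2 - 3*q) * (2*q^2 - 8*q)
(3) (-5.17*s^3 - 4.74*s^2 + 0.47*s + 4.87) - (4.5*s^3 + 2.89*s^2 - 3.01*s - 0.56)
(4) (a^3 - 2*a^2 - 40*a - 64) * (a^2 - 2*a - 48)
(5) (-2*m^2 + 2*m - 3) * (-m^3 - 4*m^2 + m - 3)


(1) = 4*p - 42
(2) = -2*q^4 + 2*q^3 + 24*q^2
(3) = -9.67*s^3 - 7.63*s^2 + 3.48*s + 5.43
(4) = a^5 - 4*a^4 - 84*a^3 + 112*a^2 + 2048*a + 3072
(5) = 2*m^5 + 6*m^4 - 7*m^3 + 20*m^2 - 9*m + 9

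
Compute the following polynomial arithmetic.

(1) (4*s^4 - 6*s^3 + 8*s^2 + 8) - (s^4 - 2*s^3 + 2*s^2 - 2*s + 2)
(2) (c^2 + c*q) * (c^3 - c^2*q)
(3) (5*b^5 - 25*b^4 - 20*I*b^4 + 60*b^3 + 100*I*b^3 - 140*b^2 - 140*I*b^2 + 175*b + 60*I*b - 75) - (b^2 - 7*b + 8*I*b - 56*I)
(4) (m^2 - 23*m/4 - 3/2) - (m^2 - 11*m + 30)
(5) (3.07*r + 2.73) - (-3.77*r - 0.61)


(1) = 3*s^4 - 4*s^3 + 6*s^2 + 2*s + 6
(2) = c^5 - c^3*q^2
(3) = 5*b^5 - 25*b^4 - 20*I*b^4 + 60*b^3 + 100*I*b^3 - 141*b^2 - 140*I*b^2 + 182*b + 52*I*b - 75 + 56*I
(4) = 21*m/4 - 63/2
(5) = 6.84*r + 3.34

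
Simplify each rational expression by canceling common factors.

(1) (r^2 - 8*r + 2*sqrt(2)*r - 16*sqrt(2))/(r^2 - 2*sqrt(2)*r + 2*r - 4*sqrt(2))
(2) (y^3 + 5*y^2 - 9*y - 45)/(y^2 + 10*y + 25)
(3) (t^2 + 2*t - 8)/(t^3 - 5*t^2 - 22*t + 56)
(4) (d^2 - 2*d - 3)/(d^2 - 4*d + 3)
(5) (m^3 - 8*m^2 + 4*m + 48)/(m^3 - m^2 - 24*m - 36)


(1) = (r^2 + r*(-8 + 2*sqrt(2)) - 16*sqrt(2))/(r^2 + r*(2 - 2*sqrt(2)) - 4*sqrt(2))
(2) = (y^2 - 9)/(y + 5)
(3) = 1/(t - 7)
(4) = (d + 1)/(d - 1)
(5) = (m - 4)/(m + 3)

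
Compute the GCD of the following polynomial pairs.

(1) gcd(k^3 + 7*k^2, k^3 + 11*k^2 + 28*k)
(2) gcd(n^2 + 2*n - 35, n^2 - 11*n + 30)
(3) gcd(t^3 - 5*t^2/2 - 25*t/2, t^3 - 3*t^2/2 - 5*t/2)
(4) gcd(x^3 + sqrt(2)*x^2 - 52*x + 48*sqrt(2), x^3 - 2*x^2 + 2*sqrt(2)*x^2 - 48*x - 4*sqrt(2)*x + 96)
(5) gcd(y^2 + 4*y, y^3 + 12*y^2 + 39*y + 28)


(1) = k^2 + 7*k
(2) = gcd((n - 5)*(n + 7), (n - 6)*(n - 5)) = n - 5
(3) = gcd(t*(t - 5)*(t + 5/2), t*(t - 5/2)*(t + 1)) = t
(4) = gcd((x - 4*sqrt(2))*(x - sqrt(2))*(x + 6*sqrt(2)), (x - 2)*(x - 4*sqrt(2))*(x + 6*sqrt(2))) = x^2 + 2*sqrt(2)*x - 48
(5) = gcd(y*(y + 4), (y + 1)*(y + 4)*(y + 7)) = y + 4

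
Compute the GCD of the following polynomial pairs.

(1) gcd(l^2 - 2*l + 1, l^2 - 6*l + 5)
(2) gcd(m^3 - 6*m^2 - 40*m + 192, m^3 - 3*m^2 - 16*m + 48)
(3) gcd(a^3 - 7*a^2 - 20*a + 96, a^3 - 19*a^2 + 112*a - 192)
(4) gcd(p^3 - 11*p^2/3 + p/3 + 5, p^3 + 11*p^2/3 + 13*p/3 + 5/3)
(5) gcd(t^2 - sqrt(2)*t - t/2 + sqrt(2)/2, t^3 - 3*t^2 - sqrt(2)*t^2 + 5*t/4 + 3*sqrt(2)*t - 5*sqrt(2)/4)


(1) = gcd((l - 1)^2, (l - 5)*(l - 1)) = l - 1
(2) = gcd((m - 8)*(m - 4)*(m + 6), (m - 4)*(m - 3)*(m + 4)) = m - 4
(3) = gcd((a - 8)*(a - 3)*(a + 4), (a - 8)^2*(a - 3)) = a^2 - 11*a + 24
(4) = p + 1
(5) = t^2 + t*(-sqrt(2) - 1/2) + sqrt(2)/2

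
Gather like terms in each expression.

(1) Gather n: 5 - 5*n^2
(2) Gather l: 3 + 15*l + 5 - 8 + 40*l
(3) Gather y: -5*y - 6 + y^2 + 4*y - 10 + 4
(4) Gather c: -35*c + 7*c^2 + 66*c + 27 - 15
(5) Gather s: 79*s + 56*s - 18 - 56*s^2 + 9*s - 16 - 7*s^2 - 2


(1) = 5 - 5*n^2
(2) = 55*l
(3) = y^2 - y - 12
(4) = 7*c^2 + 31*c + 12
(5) = -63*s^2 + 144*s - 36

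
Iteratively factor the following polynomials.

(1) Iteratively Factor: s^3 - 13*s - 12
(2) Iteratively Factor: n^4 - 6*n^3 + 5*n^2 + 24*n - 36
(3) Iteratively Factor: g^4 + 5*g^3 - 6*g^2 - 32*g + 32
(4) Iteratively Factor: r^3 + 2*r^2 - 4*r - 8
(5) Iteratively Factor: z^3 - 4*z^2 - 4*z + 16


(1) = (s + 1)*(s^2 - s - 12) = (s - 4)*(s + 1)*(s + 3)
(2) = (n - 3)*(n^3 - 3*n^2 - 4*n + 12) = (n - 3)*(n - 2)*(n^2 - n - 6) = (n - 3)^2*(n - 2)*(n + 2)
(3) = (g - 2)*(g^3 + 7*g^2 + 8*g - 16) = (g - 2)*(g - 1)*(g^2 + 8*g + 16) = (g - 2)*(g - 1)*(g + 4)*(g + 4)
(4) = (r - 2)*(r^2 + 4*r + 4) = (r - 2)*(r + 2)*(r + 2)
(5) = (z - 4)*(z^2 - 4) = (z - 4)*(z - 2)*(z + 2)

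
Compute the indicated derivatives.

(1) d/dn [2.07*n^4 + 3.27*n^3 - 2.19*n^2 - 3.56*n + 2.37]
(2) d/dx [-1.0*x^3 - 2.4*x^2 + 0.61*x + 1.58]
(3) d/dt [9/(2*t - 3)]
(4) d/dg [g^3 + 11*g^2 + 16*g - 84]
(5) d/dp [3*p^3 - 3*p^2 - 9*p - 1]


(1) = 8.28*n^3 + 9.81*n^2 - 4.38*n - 3.56
(2) = -3.0*x^2 - 4.8*x + 0.61
(3) = -18/(2*t - 3)^2
(4) = 3*g^2 + 22*g + 16
(5) = 9*p^2 - 6*p - 9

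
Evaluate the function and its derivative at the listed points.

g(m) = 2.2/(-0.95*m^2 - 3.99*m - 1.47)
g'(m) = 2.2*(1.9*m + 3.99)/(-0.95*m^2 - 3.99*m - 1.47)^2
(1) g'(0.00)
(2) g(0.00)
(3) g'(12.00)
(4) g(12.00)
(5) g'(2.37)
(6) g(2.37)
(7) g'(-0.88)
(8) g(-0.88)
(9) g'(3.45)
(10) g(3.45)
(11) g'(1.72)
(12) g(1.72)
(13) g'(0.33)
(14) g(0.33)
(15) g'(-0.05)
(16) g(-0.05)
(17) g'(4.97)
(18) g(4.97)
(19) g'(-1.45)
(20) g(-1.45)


(1) = 4.06
(2) = -1.50
(3) = 0.00
(4) = -0.01
(5) = 0.07
(6) = -0.14
(7) = 2.99
(8) = 1.69
(9) = 0.03
(10) = -0.08
(11) = 0.13
(12) = -0.20
(13) = 1.22
(14) = -0.76
(15) = 5.29
(16) = -1.73
(17) = 0.01
(18) = -0.05
(19) = 0.51
(20) = 0.95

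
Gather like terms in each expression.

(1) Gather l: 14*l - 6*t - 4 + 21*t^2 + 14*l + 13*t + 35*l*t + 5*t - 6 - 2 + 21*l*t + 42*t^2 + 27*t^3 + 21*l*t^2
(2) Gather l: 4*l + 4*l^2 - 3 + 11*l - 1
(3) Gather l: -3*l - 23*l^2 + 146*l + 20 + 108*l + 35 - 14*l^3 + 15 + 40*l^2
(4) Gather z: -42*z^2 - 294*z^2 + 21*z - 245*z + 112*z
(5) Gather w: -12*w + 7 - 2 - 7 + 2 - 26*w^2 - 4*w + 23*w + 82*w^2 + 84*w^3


(1) = l*(21*t^2 + 56*t + 28) + 27*t^3 + 63*t^2 + 12*t - 12
(2) = 4*l^2 + 15*l - 4
(3) = -14*l^3 + 17*l^2 + 251*l + 70
(4) = -336*z^2 - 112*z
(5) = 84*w^3 + 56*w^2 + 7*w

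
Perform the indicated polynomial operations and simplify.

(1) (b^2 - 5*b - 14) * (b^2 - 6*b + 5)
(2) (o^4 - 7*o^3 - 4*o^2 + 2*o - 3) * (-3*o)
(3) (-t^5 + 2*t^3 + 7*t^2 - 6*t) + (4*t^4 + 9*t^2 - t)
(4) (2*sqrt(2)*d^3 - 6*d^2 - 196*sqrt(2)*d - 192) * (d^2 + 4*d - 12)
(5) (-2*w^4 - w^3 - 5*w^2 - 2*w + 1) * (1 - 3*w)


(1) = b^4 - 11*b^3 + 21*b^2 + 59*b - 70
(2) = -3*o^5 + 21*o^4 + 12*o^3 - 6*o^2 + 9*o
(3) = -t^5 + 4*t^4 + 2*t^3 + 16*t^2 - 7*t
(4) = 2*sqrt(2)*d^5 - 6*d^4 + 8*sqrt(2)*d^4 - 220*sqrt(2)*d^3 - 24*d^3 - 784*sqrt(2)*d^2 - 120*d^2 - 768*d + 2352*sqrt(2)*d + 2304
(5) = 6*w^5 + w^4 + 14*w^3 + w^2 - 5*w + 1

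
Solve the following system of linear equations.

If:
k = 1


Then:
k = 1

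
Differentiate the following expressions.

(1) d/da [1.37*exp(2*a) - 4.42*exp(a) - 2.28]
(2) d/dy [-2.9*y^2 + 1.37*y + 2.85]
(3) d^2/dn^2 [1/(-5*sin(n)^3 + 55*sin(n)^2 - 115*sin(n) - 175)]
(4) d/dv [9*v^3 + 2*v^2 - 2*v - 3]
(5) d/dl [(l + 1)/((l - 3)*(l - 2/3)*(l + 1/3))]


(1) = (2.74*exp(a) - 4.42)*exp(a)
(2) = 1.37 - 5.8*y
(3) = (9*sin(n)^5 - 130*sin(n)^4 + 648*sin(n)^3 - 1546*sin(n)^2 + 2751*sin(n) - 1828)/(5*(sin(n) - 7)^3*(sin(n) - 5)^3*(sin(n) + 1)^2)
(4) = 27*v^2 + 4*v - 2
(5) = 9*(-18*l^3 + 3*l^2 + 60*l - 1)/(81*l^6 - 540*l^5 + 1026*l^4 - 312*l^3 - 311*l^2 + 84*l + 36)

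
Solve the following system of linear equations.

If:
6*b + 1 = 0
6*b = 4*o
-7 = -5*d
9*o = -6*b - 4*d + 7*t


Then:
b = -1/6
d = 7/5
o = -1/4
t = 47/140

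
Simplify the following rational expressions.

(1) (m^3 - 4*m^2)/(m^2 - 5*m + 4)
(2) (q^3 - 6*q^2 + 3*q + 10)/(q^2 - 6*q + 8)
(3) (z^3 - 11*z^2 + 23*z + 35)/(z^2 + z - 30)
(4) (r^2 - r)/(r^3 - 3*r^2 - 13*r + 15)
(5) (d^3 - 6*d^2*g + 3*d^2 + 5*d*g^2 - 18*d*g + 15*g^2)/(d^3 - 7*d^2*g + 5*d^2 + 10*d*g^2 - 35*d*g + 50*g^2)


(1) = m^2/(m - 1)
(2) = (q^2 - 4*q - 5)/(q - 4)
(3) = (z^2 - 6*z - 7)/(z + 6)
(4) = r/(r^2 - 2*r - 15)
(5) = (d^2 - d*g + 3*d - 3*g)/(d^2 - 2*d*g + 5*d - 10*g)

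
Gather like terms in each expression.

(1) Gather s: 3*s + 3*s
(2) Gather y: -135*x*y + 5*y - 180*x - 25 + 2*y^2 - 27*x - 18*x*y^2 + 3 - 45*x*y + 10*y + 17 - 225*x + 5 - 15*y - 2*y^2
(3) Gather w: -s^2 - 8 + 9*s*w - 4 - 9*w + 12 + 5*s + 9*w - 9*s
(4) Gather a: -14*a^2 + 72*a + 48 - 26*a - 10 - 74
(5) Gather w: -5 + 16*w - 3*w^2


(1) = 6*s
(2) = -18*x*y^2 - 180*x*y - 432*x
(3) = -s^2 + 9*s*w - 4*s
(4) = -14*a^2 + 46*a - 36
(5) = -3*w^2 + 16*w - 5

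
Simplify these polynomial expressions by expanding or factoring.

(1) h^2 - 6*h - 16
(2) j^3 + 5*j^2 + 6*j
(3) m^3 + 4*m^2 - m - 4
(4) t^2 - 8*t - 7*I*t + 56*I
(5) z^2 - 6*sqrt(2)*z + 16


(1) = (h - 8)*(h + 2)
(2) = j*(j + 2)*(j + 3)
(3) = (m - 1)*(m + 1)*(m + 4)
(4) = (t - 8)*(t - 7*I)
(5) = (z - 4*sqrt(2))*(z - 2*sqrt(2))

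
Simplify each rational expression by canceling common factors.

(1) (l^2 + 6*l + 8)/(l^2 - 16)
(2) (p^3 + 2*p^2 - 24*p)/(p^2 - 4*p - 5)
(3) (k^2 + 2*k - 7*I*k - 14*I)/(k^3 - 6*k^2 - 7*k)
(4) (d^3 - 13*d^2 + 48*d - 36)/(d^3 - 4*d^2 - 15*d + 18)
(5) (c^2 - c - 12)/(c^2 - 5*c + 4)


(1) = (l + 2)/(l - 4)
(2) = (p^3 + 2*p^2 - 24*p)/(p^2 - 4*p - 5)
(3) = (k^2 + k*(2 - 7*I) - 14*I)/(k^3 - 6*k^2 - 7*k)
(4) = (d - 6)/(d + 3)
(5) = (c + 3)/(c - 1)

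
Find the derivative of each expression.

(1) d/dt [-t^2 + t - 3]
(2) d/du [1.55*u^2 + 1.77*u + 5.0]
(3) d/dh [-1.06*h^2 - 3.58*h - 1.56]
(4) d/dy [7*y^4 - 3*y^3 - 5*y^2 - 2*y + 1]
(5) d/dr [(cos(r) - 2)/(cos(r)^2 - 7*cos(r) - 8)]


(1) = 1 - 2*t
(2) = 3.1*u + 1.77
(3) = -2.12*h - 3.58
(4) = 28*y^3 - 9*y^2 - 10*y - 2
(5) = (cos(r)^2 - 4*cos(r) + 22)*sin(r)/(sin(r)^2 + 7*cos(r) + 7)^2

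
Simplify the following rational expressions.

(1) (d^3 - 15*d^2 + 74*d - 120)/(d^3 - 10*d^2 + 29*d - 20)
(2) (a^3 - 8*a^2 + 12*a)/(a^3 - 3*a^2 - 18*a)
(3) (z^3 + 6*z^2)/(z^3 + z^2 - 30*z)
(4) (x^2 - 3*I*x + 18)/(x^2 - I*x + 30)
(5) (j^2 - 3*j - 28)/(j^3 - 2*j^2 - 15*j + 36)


(1) = (d - 6)/(d - 1)
(2) = (a - 2)/(a + 3)
(3) = z/(z - 5)
(4) = (x + 3*I)/(x + 5*I)
(5) = (j - 7)/(j^2 - 6*j + 9)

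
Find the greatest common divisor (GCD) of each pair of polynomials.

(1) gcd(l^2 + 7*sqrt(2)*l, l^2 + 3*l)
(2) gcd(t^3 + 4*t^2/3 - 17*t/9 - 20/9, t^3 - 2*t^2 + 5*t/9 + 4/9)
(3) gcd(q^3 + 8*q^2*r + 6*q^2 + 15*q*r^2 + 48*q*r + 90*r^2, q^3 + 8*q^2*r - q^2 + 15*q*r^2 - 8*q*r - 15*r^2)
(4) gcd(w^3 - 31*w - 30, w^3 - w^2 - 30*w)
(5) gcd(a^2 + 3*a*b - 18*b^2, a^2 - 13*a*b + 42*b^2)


(1) = l
(2) = gcd((t - 4/3)*(t + 1)*(t + 5/3), (t - 4/3)*(t - 1)*(t + 1/3)) = t - 4/3
(3) = gcd((q + 6)*(q + 3*r)*(q + 5*r), (q - 1)*(q + 3*r)*(q + 5*r)) = q^2 + 8*q*r + 15*r^2
(4) = gcd((w - 6)*(w + 1)*(w + 5), w*(w - 6)*(w + 5)) = w^2 - w - 30
(5) = 1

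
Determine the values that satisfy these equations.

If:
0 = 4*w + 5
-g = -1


Then:
g = 1
w = -5/4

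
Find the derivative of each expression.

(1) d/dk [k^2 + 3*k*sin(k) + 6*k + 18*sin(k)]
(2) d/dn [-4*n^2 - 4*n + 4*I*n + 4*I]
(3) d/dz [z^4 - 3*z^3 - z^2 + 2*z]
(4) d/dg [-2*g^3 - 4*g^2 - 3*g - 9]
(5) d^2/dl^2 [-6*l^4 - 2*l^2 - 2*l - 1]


(1) = 3*k*cos(k) + 2*k + 3*sin(k) + 18*cos(k) + 6
(2) = -8*n - 4 + 4*I
(3) = 4*z^3 - 9*z^2 - 2*z + 2
(4) = -6*g^2 - 8*g - 3
(5) = -72*l^2 - 4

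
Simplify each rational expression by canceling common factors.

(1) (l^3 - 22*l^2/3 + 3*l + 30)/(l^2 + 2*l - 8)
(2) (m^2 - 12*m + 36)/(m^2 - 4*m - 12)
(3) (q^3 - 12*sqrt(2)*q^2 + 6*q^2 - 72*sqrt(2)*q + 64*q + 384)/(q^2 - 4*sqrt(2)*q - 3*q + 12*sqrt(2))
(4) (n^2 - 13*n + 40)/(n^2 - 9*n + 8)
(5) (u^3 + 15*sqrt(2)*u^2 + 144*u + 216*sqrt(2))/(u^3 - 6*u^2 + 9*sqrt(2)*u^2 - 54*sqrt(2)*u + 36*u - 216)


(1) = (3*l^3 - 22*l^2 + 9*l + 90)/(3*l^2 + 6*l - 24)
(2) = (m - 6)/(m + 2)
(3) = (q^2 + q*(6 - 8*sqrt(2)) - 48*sqrt(2))/(q - 3)
(4) = (n - 5)/(n - 1)
(5) = (u + 6*sqrt(2))/(u - 6)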